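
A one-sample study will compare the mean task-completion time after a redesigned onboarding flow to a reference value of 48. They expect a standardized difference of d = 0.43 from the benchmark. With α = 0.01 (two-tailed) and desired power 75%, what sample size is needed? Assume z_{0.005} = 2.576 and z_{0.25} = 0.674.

n = 58

For a one-sample test: n = ((z_{α/2} + z_β) / d)².
z_{α/2} + z_β = 2.576 + 0.674 = 3.250.
n = (3.250 / 0.43)² = 7.558² = 57.13.
Round up.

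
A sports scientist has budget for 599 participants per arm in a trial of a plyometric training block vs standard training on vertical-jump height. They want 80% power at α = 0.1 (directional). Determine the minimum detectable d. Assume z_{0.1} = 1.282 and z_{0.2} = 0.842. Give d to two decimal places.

d_min ≈ 0.12

For two independent groups of n = 599 each: d_min = (z_{α} + z_β)·√(2/n).
z-sum = 1.282 + 0.842 = 2.124.
d_min = 2.124 × √(2/599) = 2.124 × 0.0578 = 0.123.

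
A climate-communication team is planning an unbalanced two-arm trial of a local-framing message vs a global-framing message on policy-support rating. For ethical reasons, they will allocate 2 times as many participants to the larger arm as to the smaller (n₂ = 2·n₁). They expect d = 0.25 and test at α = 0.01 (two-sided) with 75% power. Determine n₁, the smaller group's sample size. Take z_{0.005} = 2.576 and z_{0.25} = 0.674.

n₁ = 254

With allocation ratio k = n₂/n₁ = 2, Var(x̄₁−x̄₂) = σ²(1/n₁ + 1/(k·n₁)) = σ²·(k+1)/(k·n₁).
So n₁ = (1 + 1/k)·((z_{α/2} + z_β)/d)² = 1.500 × (3.250/0.25)².
n₁ = 1.500 × 169.00 = 253.5.
Round up: n₁ = 254, giving n₂ = 2 × 254 = 508.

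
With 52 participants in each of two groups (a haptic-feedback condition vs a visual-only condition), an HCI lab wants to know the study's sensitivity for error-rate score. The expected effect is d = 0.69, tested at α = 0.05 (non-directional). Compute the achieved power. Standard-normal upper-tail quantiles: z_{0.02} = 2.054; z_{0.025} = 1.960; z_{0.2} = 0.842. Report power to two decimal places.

power ≈ 0.94

For two equal groups, power = Φ(d·√(n/2) − z_{α/2}).
d·√(n/2) = 0.69 × √(52/2) = 0.69 × 5.099 = 3.518.
z_β = 3.518 − 1.960 = 1.558.
Power = Φ(1.558) = 0.940.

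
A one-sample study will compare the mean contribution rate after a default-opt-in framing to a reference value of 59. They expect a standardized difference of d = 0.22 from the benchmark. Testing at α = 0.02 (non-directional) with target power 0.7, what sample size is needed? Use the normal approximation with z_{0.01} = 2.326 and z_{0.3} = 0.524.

n = 168

For a one-sample test: n = ((z_{α/2} + z_β) / d)².
z_{α/2} + z_β = 2.326 + 0.524 = 2.850.
n = (2.850 / 0.22)² = 12.955² = 167.82.
Round up.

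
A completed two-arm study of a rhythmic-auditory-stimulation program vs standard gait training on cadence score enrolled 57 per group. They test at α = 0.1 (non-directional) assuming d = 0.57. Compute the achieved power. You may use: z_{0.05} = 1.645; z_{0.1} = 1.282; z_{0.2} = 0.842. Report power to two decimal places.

power ≈ 0.92

For two equal groups, power = Φ(d·√(n/2) − z_{α/2}).
d·√(n/2) = 0.57 × √(57/2) = 0.57 × 5.339 = 3.043.
z_β = 3.043 − 1.645 = 1.398.
Power = Φ(1.398) = 0.919.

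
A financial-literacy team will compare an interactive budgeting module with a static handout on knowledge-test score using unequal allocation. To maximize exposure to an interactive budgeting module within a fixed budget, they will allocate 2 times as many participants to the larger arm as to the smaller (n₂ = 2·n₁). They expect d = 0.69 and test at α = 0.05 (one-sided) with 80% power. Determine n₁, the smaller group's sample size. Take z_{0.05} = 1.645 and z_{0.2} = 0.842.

n₁ = 20

With allocation ratio k = n₂/n₁ = 2, Var(x̄₁−x̄₂) = σ²(1/n₁ + 1/(k·n₁)) = σ²·(k+1)/(k·n₁).
So n₁ = (1 + 1/k)·((z_{α} + z_β)/d)² = 1.500 × (2.487/0.69)².
n₁ = 1.500 × 12.99 = 19.5.
Round up: n₁ = 20, giving n₂ = 2 × 20 = 40.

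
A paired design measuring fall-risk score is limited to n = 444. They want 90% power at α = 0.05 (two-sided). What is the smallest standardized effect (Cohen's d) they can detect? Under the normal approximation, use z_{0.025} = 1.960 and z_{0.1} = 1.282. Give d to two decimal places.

For a single sample (or paired design) of n = 444: d_min = (z_{α/2} + z_β)/√n.
z-sum = 1.960 + 1.282 = 3.242.
d_min = 3.242 / √444 = 3.242 / 21.071 = 0.154.

d_min ≈ 0.15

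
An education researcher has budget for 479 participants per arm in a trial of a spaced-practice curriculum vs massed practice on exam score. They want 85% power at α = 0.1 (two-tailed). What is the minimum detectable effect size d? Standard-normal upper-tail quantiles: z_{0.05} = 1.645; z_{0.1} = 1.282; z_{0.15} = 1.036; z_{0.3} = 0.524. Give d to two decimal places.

For two independent groups of n = 479 each: d_min = (z_{α/2} + z_β)·√(2/n).
z-sum = 1.645 + 1.036 = 2.681.
d_min = 2.681 × √(2/479) = 2.681 × 0.0646 = 0.173.

d_min ≈ 0.17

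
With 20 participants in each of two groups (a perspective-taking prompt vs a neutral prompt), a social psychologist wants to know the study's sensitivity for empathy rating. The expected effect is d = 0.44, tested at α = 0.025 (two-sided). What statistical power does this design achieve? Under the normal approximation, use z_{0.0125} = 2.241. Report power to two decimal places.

For two equal groups, power = Φ(d·√(n/2) − z_{α/2}).
d·√(n/2) = 0.44 × √(20/2) = 0.44 × 3.162 = 1.391.
z_β = 1.391 − 2.241 = -0.850.
Power = Φ(-0.850) = 0.198.

power ≈ 0.20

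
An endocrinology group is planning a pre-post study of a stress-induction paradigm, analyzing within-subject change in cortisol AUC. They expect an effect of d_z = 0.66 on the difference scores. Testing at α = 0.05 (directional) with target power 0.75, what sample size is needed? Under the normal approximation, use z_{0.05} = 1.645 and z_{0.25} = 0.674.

For a paired (one-sample on differences) test: n = ((z_{α} + z_β) / d)².
z_{α} + z_β = 1.645 + 0.674 = 2.319.
n = (2.319 / 0.66)² = 3.514² = 12.35.
Round up.

n = 13 pairs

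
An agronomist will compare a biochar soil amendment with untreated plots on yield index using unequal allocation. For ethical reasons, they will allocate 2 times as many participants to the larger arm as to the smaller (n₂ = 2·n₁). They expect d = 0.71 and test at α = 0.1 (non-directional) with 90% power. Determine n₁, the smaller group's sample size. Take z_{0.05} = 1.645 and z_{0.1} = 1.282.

With allocation ratio k = n₂/n₁ = 2, Var(x̄₁−x̄₂) = σ²(1/n₁ + 1/(k·n₁)) = σ²·(k+1)/(k·n₁).
So n₁ = (1 + 1/k)·((z_{α/2} + z_β)/d)² = 1.500 × (2.927/0.71)².
n₁ = 1.500 × 17.00 = 25.5.
Round up: n₁ = 26, giving n₂ = 2 × 26 = 52.

n₁ = 26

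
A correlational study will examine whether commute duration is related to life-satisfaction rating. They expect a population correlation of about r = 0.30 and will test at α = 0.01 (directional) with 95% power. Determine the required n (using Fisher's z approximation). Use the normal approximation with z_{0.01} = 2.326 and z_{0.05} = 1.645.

Fisher's z: C = ½·ln((1+r)/(1−r)) = ½·ln(1.8571) = 0.3095.
n = ((z_{α} + z_β)/C)² + 3.
(2.326 + 1.645) / 0.3095 = 3.971 / 0.3095 = 12.830.
n = 12.830² + 3 = 164.62 + 3 = 167.6.
Round up.

n = 168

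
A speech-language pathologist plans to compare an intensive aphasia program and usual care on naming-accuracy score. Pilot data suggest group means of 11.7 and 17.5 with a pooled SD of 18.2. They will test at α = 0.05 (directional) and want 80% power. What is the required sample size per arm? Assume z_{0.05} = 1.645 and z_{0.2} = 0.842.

Cohen's d = |M₁ − M₂| / SD_pooled = |11.7 − 17.5| / 18.2 = 5.8 / 18.2 = 0.319.
For two independent groups with equal n: n = 2·((z_{α} + z_β) / d)².
z_{α} + z_β = 1.645 + 0.842 = 2.487.
n = 2 × (2.487 / 0.319)² = 2 × 7.796² = 2 × 60.78 = 121.6.
Round up to the next whole participant.

n = 122 per group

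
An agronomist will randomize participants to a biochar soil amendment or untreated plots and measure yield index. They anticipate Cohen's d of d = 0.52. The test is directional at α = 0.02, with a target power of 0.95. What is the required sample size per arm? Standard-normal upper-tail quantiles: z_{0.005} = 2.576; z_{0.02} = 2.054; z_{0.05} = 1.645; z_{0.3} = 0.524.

For two independent groups with equal n: n = 2·((z_{α} + z_β) / d)².
z_{α} + z_β = 2.054 + 1.645 = 3.699.
n = 2 × (3.699 / 0.52)² = 2 × 7.113² = 2 × 50.60 = 101.2.
Round up to the next whole participant.

n = 102 per group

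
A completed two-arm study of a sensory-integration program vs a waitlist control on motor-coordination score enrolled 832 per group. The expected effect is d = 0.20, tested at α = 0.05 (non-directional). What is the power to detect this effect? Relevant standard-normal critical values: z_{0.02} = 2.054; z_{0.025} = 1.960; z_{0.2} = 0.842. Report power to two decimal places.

power ≈ 0.98

For two equal groups, power = Φ(d·√(n/2) − z_{α/2}).
d·√(n/2) = 0.20 × √(832/2) = 0.20 × 20.396 = 4.079.
z_β = 4.079 − 1.960 = 2.119.
Power = Φ(2.119) = 0.983.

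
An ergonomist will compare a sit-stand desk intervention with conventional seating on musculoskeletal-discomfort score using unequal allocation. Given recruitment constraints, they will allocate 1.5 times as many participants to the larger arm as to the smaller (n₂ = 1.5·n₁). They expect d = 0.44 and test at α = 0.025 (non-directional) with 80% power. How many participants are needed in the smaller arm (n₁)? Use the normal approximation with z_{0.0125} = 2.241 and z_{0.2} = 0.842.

n₁ = 82

With allocation ratio k = n₂/n₁ = 1.5, Var(x̄₁−x̄₂) = σ²(1/n₁ + 1/(k·n₁)) = σ²·(k+1)/(k·n₁).
So n₁ = (1 + 1/k)·((z_{α/2} + z_β)/d)² = 1.667 × (3.083/0.44)².
n₁ = 1.667 × 49.10 = 81.8.
Round up: n₁ = 82, giving n₂ = 1.5 × 82 = 123.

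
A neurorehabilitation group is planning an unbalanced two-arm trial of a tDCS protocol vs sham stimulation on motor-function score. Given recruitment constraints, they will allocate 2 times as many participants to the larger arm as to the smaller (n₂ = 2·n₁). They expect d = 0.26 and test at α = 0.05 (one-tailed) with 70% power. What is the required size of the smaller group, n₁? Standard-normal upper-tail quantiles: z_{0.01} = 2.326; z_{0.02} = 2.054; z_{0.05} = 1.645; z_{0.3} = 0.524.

With allocation ratio k = n₂/n₁ = 2, Var(x̄₁−x̄₂) = σ²(1/n₁ + 1/(k·n₁)) = σ²·(k+1)/(k·n₁).
So n₁ = (1 + 1/k)·((z_{α} + z_β)/d)² = 1.500 × (2.169/0.26)².
n₁ = 1.500 × 69.59 = 104.4.
Round up: n₁ = 105, giving n₂ = 2 × 105 = 210.

n₁ = 105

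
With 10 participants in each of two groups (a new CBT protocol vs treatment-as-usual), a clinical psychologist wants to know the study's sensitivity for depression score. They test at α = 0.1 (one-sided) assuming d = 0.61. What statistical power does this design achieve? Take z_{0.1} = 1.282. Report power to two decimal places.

For two equal groups, power = Φ(d·√(n/2) − z_{α}).
d·√(n/2) = 0.61 × √(10/2) = 0.61 × 2.236 = 1.364.
z_β = 1.364 − 1.282 = 0.082.
Power = Φ(0.082) = 0.533.

power ≈ 0.53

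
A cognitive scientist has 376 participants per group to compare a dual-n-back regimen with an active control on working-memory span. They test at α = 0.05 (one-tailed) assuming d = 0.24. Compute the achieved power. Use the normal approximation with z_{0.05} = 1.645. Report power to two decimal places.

For two equal groups, power = Φ(d·√(n/2) − z_{α}).
d·√(n/2) = 0.24 × √(376/2) = 0.24 × 13.711 = 3.291.
z_β = 3.291 − 1.645 = 1.646.
Power = Φ(1.646) = 0.950.

power ≈ 0.95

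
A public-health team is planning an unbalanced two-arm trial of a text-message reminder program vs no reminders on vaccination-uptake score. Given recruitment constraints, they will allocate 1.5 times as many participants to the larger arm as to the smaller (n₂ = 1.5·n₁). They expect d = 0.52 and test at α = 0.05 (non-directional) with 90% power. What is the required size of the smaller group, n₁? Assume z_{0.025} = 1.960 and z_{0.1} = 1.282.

n₁ = 65

With allocation ratio k = n₂/n₁ = 1.5, Var(x̄₁−x̄₂) = σ²(1/n₁ + 1/(k·n₁)) = σ²·(k+1)/(k·n₁).
So n₁ = (1 + 1/k)·((z_{α/2} + z_β)/d)² = 1.667 × (3.242/0.52)².
n₁ = 1.667 × 38.87 = 64.8.
Round up: n₁ = 65, giving n₂ = ⌈1.5 × 65⌉ = ⌈97.5⌉ = 98.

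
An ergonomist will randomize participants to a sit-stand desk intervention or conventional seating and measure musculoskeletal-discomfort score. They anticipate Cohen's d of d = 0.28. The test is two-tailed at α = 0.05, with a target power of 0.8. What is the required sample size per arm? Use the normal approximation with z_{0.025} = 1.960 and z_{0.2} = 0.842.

For two independent groups with equal n: n = 2·((z_{α/2} + z_β) / d)².
z_{α/2} + z_β = 1.960 + 0.842 = 2.802.
n = 2 × (2.802 / 0.28)² = 2 × 10.007² = 2 × 100.14 = 200.3.
Round up to the next whole participant.

n = 201 per group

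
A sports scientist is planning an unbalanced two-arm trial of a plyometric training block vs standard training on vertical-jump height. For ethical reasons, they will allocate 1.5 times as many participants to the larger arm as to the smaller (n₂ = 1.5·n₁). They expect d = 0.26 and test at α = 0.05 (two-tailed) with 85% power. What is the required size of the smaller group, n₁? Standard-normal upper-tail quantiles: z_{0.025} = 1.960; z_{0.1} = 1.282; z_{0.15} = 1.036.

n₁ = 222

With allocation ratio k = n₂/n₁ = 1.5, Var(x̄₁−x̄₂) = σ²(1/n₁ + 1/(k·n₁)) = σ²·(k+1)/(k·n₁).
So n₁ = (1 + 1/k)·((z_{α/2} + z_β)/d)² = 1.667 × (2.996/0.26)².
n₁ = 1.667 × 132.78 = 221.3.
Round up: n₁ = 222, giving n₂ = 1.5 × 222 = 333.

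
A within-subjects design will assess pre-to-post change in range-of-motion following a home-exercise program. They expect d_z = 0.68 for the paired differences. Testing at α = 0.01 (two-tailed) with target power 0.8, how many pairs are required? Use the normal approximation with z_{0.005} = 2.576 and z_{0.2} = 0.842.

n = 26 pairs

For a paired (one-sample on differences) test: n = ((z_{α/2} + z_β) / d)².
z_{α/2} + z_β = 2.576 + 0.842 = 3.418.
n = (3.418 / 0.68)² = 5.026² = 25.27.
Round up.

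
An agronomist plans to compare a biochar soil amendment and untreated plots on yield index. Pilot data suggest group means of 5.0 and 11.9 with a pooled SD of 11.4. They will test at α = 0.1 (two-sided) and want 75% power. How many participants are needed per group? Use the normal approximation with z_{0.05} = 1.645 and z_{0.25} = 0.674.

n = 30 per group

Cohen's d = |M₁ − M₂| / SD_pooled = |5.0 − 11.9| / 11.4 = 6.9 / 11.4 = 0.605.
For two independent groups with equal n: n = 2·((z_{α/2} + z_β) / d)².
z_{α/2} + z_β = 1.645 + 0.674 = 2.319.
n = 2 × (2.319 / 0.605)² = 2 × 3.833² = 2 × 14.69 = 29.4.
Round up to the next whole participant.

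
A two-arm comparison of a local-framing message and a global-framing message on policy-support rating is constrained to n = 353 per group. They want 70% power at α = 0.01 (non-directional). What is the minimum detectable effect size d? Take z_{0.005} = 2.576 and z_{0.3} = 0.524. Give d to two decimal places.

d_min ≈ 0.23

For two independent groups of n = 353 each: d_min = (z_{α/2} + z_β)·√(2/n).
z-sum = 2.576 + 0.524 = 3.100.
d_min = 3.100 × √(2/353) = 3.100 × 0.0753 = 0.233.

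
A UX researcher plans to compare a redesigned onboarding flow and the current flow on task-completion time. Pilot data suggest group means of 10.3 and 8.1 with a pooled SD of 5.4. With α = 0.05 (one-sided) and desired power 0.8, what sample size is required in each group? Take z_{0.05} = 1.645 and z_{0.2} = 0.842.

n = 75 per group

Cohen's d = |M₁ − M₂| / SD_pooled = |10.3 − 8.1| / 5.4 = 2.2 / 5.4 = 0.407.
For two independent groups with equal n: n = 2·((z_{α} + z_β) / d)².
z_{α} + z_β = 1.645 + 0.842 = 2.487.
n = 2 × (2.487 / 0.407)² = 2 × 6.111² = 2 × 37.34 = 74.7.
Round up to the next whole participant.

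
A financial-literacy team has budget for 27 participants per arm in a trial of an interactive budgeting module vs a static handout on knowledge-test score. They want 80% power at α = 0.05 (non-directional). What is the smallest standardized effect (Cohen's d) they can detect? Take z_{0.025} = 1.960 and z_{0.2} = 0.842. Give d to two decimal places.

For two independent groups of n = 27 each: d_min = (z_{α/2} + z_β)·√(2/n).
z-sum = 1.960 + 0.842 = 2.802.
d_min = 2.802 × √(2/27) = 2.802 × 0.2722 = 0.763.

d_min ≈ 0.76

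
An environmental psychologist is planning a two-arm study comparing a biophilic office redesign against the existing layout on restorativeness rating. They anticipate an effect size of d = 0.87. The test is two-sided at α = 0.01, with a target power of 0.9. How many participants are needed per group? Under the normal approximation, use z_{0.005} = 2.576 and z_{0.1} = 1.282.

For two independent groups with equal n: n = 2·((z_{α/2} + z_β) / d)².
z_{α/2} + z_β = 2.576 + 1.282 = 3.858.
n = 2 × (3.858 / 0.87)² = 2 × 4.434² = 2 × 19.66 = 39.3.
Round up to the next whole participant.

n = 40 per group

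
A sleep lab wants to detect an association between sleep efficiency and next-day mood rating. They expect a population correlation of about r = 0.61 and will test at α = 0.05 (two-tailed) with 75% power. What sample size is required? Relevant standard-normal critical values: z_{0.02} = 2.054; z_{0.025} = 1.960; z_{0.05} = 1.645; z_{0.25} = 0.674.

n = 17

Fisher's z: C = ½·ln((1+r)/(1−r)) = ½·ln(4.1282) = 0.7089.
n = ((z_{α/2} + z_β)/C)² + 3.
(1.960 + 0.674) / 0.7089 = 2.634 / 0.7089 = 3.716.
n = 3.716² + 3 = 13.81 + 3 = 16.8.
Round up.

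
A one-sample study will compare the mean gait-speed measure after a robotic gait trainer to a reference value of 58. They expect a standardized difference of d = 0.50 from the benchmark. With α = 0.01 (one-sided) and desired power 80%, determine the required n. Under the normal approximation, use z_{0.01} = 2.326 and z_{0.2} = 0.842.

For a one-sample test: n = ((z_{α} + z_β) / d)².
z_{α} + z_β = 2.326 + 0.842 = 3.168.
n = (3.168 / 0.50)² = 6.336² = 40.14.
Round up.

n = 41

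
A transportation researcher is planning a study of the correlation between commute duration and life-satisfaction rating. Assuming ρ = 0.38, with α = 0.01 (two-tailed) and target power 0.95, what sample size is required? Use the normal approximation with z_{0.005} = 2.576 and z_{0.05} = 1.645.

n = 115

Fisher's z: C = ½·ln((1+r)/(1−r)) = ½·ln(2.2258) = 0.4001.
n = ((z_{α/2} + z_β)/C)² + 3.
(2.576 + 1.645) / 0.4001 = 4.221 / 0.4001 = 10.550.
n = 10.550² + 3 = 111.30 + 3 = 114.3.
Round up.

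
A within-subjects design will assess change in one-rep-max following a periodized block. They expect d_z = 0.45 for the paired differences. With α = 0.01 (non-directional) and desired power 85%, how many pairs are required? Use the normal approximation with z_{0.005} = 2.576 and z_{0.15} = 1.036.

n = 65 pairs

For a paired (one-sample on differences) test: n = ((z_{α/2} + z_β) / d)².
z_{α/2} + z_β = 2.576 + 1.036 = 3.612.
n = (3.612 / 0.45)² = 8.027² = 64.43.
Round up.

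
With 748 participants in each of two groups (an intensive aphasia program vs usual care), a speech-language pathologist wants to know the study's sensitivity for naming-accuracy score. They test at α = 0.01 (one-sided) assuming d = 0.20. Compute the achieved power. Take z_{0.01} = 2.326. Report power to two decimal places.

For two equal groups, power = Φ(d·√(n/2) − z_{α}).
d·√(n/2) = 0.20 × √(748/2) = 0.20 × 19.339 = 3.868.
z_β = 3.868 − 2.326 = 1.542.
Power = Φ(1.542) = 0.938.

power ≈ 0.94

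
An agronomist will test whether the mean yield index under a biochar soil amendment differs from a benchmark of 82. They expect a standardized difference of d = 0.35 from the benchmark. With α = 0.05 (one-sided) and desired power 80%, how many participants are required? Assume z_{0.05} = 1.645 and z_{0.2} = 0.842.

For a one-sample test: n = ((z_{α} + z_β) / d)².
z_{α} + z_β = 1.645 + 0.842 = 2.487.
n = (2.487 / 0.35)² = 7.106² = 50.49.
Round up.

n = 51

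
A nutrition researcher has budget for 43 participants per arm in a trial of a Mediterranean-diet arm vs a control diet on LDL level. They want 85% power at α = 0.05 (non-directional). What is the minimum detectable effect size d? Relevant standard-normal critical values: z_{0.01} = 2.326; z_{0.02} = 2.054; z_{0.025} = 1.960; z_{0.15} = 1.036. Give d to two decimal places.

For two independent groups of n = 43 each: d_min = (z_{α/2} + z_β)·√(2/n).
z-sum = 1.960 + 1.036 = 2.996.
d_min = 2.996 × √(2/43) = 2.996 × 0.2157 = 0.646.

d_min ≈ 0.65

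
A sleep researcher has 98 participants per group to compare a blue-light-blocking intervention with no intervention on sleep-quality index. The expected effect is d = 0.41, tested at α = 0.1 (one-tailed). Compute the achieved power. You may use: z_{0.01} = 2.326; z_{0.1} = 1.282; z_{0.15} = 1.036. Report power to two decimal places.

power ≈ 0.94

For two equal groups, power = Φ(d·√(n/2) − z_{α}).
d·√(n/2) = 0.41 × √(98/2) = 0.41 × 7.000 = 2.870.
z_β = 2.870 − 1.282 = 1.588.
Power = Φ(1.588) = 0.944.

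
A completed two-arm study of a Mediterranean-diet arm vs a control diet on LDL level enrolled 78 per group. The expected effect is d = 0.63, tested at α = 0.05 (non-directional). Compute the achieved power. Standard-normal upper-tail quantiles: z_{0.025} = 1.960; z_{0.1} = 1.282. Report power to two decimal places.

power ≈ 0.98

For two equal groups, power = Φ(d·√(n/2) − z_{α/2}).
d·√(n/2) = 0.63 × √(78/2) = 0.63 × 6.245 = 3.934.
z_β = 3.934 − 1.960 = 1.974.
Power = Φ(1.974) = 0.976.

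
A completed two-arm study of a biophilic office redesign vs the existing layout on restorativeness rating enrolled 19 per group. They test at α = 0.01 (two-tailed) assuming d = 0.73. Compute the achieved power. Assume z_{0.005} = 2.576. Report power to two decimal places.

power ≈ 0.37

For two equal groups, power = Φ(d·√(n/2) − z_{α/2}).
d·√(n/2) = 0.73 × √(19/2) = 0.73 × 3.082 = 2.250.
z_β = 2.250 − 2.576 = -0.326.
Power = Φ(-0.326) = 0.372.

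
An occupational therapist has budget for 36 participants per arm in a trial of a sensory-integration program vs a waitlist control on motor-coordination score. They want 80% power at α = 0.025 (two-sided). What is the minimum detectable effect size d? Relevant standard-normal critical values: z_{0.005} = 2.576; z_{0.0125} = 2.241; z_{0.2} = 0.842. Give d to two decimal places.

For two independent groups of n = 36 each: d_min = (z_{α/2} + z_β)·√(2/n).
z-sum = 2.241 + 0.842 = 3.083.
d_min = 3.083 × √(2/36) = 3.083 × 0.2357 = 0.727.

d_min ≈ 0.73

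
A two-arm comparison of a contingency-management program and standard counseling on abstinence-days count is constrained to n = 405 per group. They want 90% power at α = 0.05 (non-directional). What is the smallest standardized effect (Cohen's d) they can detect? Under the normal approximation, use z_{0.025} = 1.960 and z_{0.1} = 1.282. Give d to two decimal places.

d_min ≈ 0.23

For two independent groups of n = 405 each: d_min = (z_{α/2} + z_β)·√(2/n).
z-sum = 1.960 + 1.282 = 3.242.
d_min = 3.242 × √(2/405) = 3.242 × 0.0703 = 0.228.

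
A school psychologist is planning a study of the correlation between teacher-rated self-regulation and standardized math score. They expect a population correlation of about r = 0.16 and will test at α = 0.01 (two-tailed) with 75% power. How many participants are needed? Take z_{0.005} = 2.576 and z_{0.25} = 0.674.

Fisher's z: C = ½·ln((1+r)/(1−r)) = ½·ln(1.3810) = 0.1614.
n = ((z_{α/2} + z_β)/C)² + 3.
(2.576 + 0.674) / 0.1614 = 3.250 / 0.1614 = 20.136.
n = 20.136² + 3 = 405.47 + 3 = 408.5.
Round up.

n = 409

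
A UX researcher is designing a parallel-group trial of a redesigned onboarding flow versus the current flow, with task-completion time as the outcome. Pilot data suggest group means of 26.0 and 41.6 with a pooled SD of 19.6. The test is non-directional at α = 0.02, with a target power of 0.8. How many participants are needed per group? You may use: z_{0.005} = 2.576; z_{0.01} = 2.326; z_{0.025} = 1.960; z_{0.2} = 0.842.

n = 32 per group

Cohen's d = |M₁ − M₂| / SD_pooled = |26.0 − 41.6| / 19.6 = 15.6 / 19.6 = 0.796.
For two independent groups with equal n: n = 2·((z_{α/2} + z_β) / d)².
z_{α/2} + z_β = 2.326 + 0.842 = 3.168.
n = 2 × (3.168 / 0.796)² = 2 × 3.980² = 2 × 15.84 = 31.7.
Round up to the next whole participant.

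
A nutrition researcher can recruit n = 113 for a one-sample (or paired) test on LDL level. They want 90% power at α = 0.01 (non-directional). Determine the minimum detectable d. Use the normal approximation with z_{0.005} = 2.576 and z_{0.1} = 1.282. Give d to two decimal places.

For a single sample (or paired design) of n = 113: d_min = (z_{α/2} + z_β)/√n.
z-sum = 2.576 + 1.282 = 3.858.
d_min = 3.858 / √113 = 3.858 / 10.630 = 0.363.

d_min ≈ 0.36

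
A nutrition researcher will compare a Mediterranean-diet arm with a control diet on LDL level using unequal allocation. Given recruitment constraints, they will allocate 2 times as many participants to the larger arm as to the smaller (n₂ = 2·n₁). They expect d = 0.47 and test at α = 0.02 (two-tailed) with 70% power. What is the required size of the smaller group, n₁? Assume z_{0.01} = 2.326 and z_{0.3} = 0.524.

n₁ = 56

With allocation ratio k = n₂/n₁ = 2, Var(x̄₁−x̄₂) = σ²(1/n₁ + 1/(k·n₁)) = σ²·(k+1)/(k·n₁).
So n₁ = (1 + 1/k)·((z_{α/2} + z_β)/d)² = 1.500 × (2.850/0.47)².
n₁ = 1.500 × 36.77 = 55.2.
Round up: n₁ = 56, giving n₂ = 2 × 56 = 112.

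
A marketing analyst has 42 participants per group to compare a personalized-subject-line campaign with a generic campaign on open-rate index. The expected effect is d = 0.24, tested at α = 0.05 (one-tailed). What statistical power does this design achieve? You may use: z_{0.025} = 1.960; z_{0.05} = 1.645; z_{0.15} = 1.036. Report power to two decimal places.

For two equal groups, power = Φ(d·√(n/2) − z_{α}).
d·√(n/2) = 0.24 × √(42/2) = 0.24 × 4.583 = 1.100.
z_β = 1.100 − 1.645 = -0.545.
Power = Φ(-0.545) = 0.293.

power ≈ 0.29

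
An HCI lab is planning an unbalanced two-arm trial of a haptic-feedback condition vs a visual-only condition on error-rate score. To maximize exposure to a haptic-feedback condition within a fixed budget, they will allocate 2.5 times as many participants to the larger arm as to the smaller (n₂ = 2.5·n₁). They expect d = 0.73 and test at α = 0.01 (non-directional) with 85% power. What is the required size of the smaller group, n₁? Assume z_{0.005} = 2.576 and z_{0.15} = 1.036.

n₁ = 35

With allocation ratio k = n₂/n₁ = 2.5, Var(x̄₁−x̄₂) = σ²(1/n₁ + 1/(k·n₁)) = σ²·(k+1)/(k·n₁).
So n₁ = (1 + 1/k)·((z_{α/2} + z_β)/d)² = 1.400 × (3.612/0.73)².
n₁ = 1.400 × 24.48 = 34.3.
Round up: n₁ = 35, giving n₂ = ⌈2.5 × 35⌉ = ⌈87.5⌉ = 88.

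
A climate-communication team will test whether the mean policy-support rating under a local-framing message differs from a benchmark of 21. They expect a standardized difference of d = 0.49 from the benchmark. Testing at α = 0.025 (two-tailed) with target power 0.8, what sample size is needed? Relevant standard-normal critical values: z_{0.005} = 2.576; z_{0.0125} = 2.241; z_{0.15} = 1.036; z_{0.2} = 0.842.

n = 40

For a one-sample test: n = ((z_{α/2} + z_β) / d)².
z_{α/2} + z_β = 2.241 + 0.842 = 3.083.
n = (3.083 / 0.49)² = 6.292² = 39.59.
Round up.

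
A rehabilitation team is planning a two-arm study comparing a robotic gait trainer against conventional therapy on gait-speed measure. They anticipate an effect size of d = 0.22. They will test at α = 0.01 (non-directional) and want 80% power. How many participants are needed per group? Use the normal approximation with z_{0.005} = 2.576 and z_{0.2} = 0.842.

For two independent groups with equal n: n = 2·((z_{α/2} + z_β) / d)².
z_{α/2} + z_β = 2.576 + 0.842 = 3.418.
n = 2 × (3.418 / 0.22)² = 2 × 15.536² = 2 × 241.38 = 482.8.
Round up to the next whole participant.

n = 483 per group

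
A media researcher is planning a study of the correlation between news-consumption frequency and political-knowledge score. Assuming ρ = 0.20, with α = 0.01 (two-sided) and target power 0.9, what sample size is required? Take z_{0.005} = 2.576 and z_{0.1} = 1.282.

Fisher's z: C = ½·ln((1+r)/(1−r)) = ½·ln(1.5000) = 0.2027.
n = ((z_{α/2} + z_β)/C)² + 3.
(2.576 + 1.282) / 0.2027 = 3.858 / 0.2027 = 19.033.
n = 19.033² + 3 = 362.26 + 3 = 365.3.
Round up.

n = 366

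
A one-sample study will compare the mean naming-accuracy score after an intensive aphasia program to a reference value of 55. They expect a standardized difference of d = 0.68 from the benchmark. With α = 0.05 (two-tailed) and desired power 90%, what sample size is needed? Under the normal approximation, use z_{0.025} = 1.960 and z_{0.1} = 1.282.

n = 23

For a one-sample test: n = ((z_{α/2} + z_β) / d)².
z_{α/2} + z_β = 1.960 + 1.282 = 3.242.
n = (3.242 / 0.68)² = 4.768² = 22.73.
Round up.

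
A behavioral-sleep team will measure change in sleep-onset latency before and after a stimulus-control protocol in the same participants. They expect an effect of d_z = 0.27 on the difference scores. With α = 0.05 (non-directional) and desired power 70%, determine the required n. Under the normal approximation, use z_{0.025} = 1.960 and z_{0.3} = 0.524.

n = 85 pairs

For a paired (one-sample on differences) test: n = ((z_{α/2} + z_β) / d)².
z_{α/2} + z_β = 1.960 + 0.524 = 2.484.
n = (2.484 / 0.27)² = 9.200² = 84.64.
Round up.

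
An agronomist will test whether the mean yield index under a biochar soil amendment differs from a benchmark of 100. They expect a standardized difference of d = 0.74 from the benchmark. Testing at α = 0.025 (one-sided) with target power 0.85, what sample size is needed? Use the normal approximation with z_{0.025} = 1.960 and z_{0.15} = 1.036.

n = 17

For a one-sample test: n = ((z_{α} + z_β) / d)².
z_{α} + z_β = 1.960 + 1.036 = 2.996.
n = (2.996 / 0.74)² = 4.049² = 16.39.
Round up.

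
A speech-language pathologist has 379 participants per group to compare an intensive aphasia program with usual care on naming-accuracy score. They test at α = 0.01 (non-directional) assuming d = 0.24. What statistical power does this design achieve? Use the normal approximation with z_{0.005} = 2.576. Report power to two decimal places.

For two equal groups, power = Φ(d·√(n/2) − z_{α/2}).
d·√(n/2) = 0.24 × √(379/2) = 0.24 × 13.766 = 3.304.
z_β = 3.304 − 2.576 = 0.728.
Power = Φ(0.728) = 0.767.

power ≈ 0.77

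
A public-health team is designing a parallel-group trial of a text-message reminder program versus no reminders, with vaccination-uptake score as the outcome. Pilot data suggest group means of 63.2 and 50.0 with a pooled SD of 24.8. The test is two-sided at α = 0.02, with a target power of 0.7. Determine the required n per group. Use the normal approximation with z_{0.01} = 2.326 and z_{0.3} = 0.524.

Cohen's d = |M₁ − M₂| / SD_pooled = |63.2 − 50.0| / 24.8 = 13.2 / 24.8 = 0.532.
For two independent groups with equal n: n = 2·((z_{α/2} + z_β) / d)².
z_{α/2} + z_β = 2.326 + 0.524 = 2.850.
n = 2 × (2.850 / 0.532)² = 2 × 5.357² = 2 × 28.70 = 57.4.
Round up to the next whole participant.

n = 58 per group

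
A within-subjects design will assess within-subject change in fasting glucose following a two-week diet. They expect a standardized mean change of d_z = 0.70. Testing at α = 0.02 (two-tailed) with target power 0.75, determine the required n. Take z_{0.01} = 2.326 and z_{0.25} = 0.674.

For a paired (one-sample on differences) test: n = ((z_{α/2} + z_β) / d)².
z_{α/2} + z_β = 2.326 + 0.674 = 3.000.
n = (3.000 / 0.70)² = 4.286² = 18.37.
Round up.

n = 19 pairs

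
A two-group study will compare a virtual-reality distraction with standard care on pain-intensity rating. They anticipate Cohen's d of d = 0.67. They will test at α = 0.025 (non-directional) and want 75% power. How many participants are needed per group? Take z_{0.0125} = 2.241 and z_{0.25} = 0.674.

For two independent groups with equal n: n = 2·((z_{α/2} + z_β) / d)².
z_{α/2} + z_β = 2.241 + 0.674 = 2.915.
n = 2 × (2.915 / 0.67)² = 2 × 4.351² = 2 × 18.93 = 37.9.
Round up to the next whole participant.

n = 38 per group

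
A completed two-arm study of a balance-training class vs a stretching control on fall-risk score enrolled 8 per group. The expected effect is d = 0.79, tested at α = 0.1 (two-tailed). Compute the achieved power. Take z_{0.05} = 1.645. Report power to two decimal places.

power ≈ 0.47

For two equal groups, power = Φ(d·√(n/2) − z_{α/2}).
d·√(n/2) = 0.79 × √(8/2) = 0.79 × 2.000 = 1.580.
z_β = 1.580 − 1.645 = -0.065.
Power = Φ(-0.065) = 0.474.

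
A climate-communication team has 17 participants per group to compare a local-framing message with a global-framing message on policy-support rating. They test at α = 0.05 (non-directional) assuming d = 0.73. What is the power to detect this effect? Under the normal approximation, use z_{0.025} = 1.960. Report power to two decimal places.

For two equal groups, power = Φ(d·√(n/2) − z_{α/2}).
d·√(n/2) = 0.73 × √(17/2) = 0.73 × 2.915 = 2.128.
z_β = 2.128 − 1.960 = 0.168.
Power = Φ(0.168) = 0.567.

power ≈ 0.57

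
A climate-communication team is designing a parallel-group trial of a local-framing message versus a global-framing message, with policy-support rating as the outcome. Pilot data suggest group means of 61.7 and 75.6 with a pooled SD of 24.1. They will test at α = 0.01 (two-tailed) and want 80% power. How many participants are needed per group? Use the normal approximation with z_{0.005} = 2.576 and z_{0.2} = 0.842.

n = 71 per group

Cohen's d = |M₁ − M₂| / SD_pooled = |61.7 − 75.6| / 24.1 = 13.9 / 24.1 = 0.577.
For two independent groups with equal n: n = 2·((z_{α/2} + z_β) / d)².
z_{α/2} + z_β = 2.576 + 0.842 = 3.418.
n = 2 × (3.418 / 0.577)² = 2 × 5.924² = 2 × 35.09 = 70.2.
Round up to the next whole participant.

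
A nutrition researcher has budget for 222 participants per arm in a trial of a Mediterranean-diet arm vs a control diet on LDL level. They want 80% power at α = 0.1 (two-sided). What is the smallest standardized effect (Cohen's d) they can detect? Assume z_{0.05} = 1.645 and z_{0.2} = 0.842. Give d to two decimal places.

For two independent groups of n = 222 each: d_min = (z_{α/2} + z_β)·√(2/n).
z-sum = 1.645 + 0.842 = 2.487.
d_min = 2.487 × √(2/222) = 2.487 × 0.0949 = 0.236.

d_min ≈ 0.24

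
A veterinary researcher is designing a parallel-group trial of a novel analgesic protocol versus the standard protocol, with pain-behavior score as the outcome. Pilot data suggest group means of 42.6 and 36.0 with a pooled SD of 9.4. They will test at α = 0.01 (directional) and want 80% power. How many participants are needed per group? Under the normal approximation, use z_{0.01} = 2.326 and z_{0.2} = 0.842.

Cohen's d = |M₁ − M₂| / SD_pooled = |42.6 − 36.0| / 9.4 = 6.6 / 9.4 = 0.702.
For two independent groups with equal n: n = 2·((z_{α} + z_β) / d)².
z_{α} + z_β = 2.326 + 0.842 = 3.168.
n = 2 × (3.168 / 0.702)² = 2 × 4.513² = 2 × 20.37 = 40.7.
Round up to the next whole participant.

n = 41 per group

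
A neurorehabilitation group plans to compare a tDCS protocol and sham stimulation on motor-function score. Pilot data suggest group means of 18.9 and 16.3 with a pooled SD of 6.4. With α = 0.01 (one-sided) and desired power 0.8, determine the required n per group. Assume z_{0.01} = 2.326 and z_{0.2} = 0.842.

n = 122 per group

Cohen's d = |M₁ − M₂| / SD_pooled = |18.9 − 16.3| / 6.4 = 2.6 / 6.4 = 0.406.
For two independent groups with equal n: n = 2·((z_{α} + z_β) / d)².
z_{α} + z_β = 2.326 + 0.842 = 3.168.
n = 2 × (3.168 / 0.406)² = 2 × 7.803² = 2 × 60.89 = 121.8.
Round up to the next whole participant.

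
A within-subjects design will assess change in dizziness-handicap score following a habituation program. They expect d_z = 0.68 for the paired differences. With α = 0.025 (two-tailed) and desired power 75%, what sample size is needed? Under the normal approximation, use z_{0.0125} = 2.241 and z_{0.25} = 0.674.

For a paired (one-sample on differences) test: n = ((z_{α/2} + z_β) / d)².
z_{α/2} + z_β = 2.241 + 0.674 = 2.915.
n = (2.915 / 0.68)² = 4.287² = 18.38.
Round up.

n = 19 pairs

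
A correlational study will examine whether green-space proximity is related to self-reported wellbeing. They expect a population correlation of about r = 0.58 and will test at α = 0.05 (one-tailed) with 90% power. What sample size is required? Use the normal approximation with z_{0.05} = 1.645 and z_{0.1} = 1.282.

n = 23

Fisher's z: C = ½·ln((1+r)/(1−r)) = ½·ln(3.7619) = 0.6625.
n = ((z_{α} + z_β)/C)² + 3.
(1.645 + 1.282) / 0.6625 = 2.927 / 0.6625 = 4.418.
n = 4.418² + 3 = 19.52 + 3 = 22.5.
Round up.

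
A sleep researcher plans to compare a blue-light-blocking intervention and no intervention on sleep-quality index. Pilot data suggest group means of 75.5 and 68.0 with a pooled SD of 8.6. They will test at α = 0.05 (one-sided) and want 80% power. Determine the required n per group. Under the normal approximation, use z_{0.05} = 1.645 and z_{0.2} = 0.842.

Cohen's d = |M₁ − M₂| / SD_pooled = |75.5 − 68.0| / 8.6 = 7.5 / 8.6 = 0.872.
For two independent groups with equal n: n = 2·((z_{α} + z_β) / d)².
z_{α} + z_β = 1.645 + 0.842 = 2.487.
n = 2 × (2.487 / 0.872)² = 2 × 2.852² = 2 × 8.13 = 16.3.
Round up to the next whole participant.

n = 17 per group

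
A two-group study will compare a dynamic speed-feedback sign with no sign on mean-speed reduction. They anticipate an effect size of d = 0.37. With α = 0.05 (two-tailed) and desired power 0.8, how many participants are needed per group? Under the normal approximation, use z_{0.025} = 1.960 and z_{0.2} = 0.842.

n = 115 per group

For two independent groups with equal n: n = 2·((z_{α/2} + z_β) / d)².
z_{α/2} + z_β = 1.960 + 0.842 = 2.802.
n = 2 × (2.802 / 0.37)² = 2 × 7.573² = 2 × 57.35 = 114.7.
Round up to the next whole participant.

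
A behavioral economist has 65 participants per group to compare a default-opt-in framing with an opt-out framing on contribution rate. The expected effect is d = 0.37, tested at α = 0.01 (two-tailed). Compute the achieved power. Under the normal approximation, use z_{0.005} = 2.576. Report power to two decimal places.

For two equal groups, power = Φ(d·√(n/2) − z_{α/2}).
d·√(n/2) = 0.37 × √(65/2) = 0.37 × 5.701 = 2.109.
z_β = 2.109 − 2.576 = -0.467.
Power = Φ(-0.467) = 0.320.

power ≈ 0.32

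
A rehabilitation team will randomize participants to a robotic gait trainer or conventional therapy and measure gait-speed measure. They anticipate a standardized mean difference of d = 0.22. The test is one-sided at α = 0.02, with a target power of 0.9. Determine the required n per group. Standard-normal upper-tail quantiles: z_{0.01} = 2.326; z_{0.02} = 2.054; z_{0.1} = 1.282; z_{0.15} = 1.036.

For two independent groups with equal n: n = 2·((z_{α} + z_β) / d)².
z_{α} + z_β = 2.054 + 1.282 = 3.336.
n = 2 × (3.336 / 0.22)² = 2 × 15.164² = 2 × 229.94 = 459.9.
Round up to the next whole participant.

n = 460 per group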